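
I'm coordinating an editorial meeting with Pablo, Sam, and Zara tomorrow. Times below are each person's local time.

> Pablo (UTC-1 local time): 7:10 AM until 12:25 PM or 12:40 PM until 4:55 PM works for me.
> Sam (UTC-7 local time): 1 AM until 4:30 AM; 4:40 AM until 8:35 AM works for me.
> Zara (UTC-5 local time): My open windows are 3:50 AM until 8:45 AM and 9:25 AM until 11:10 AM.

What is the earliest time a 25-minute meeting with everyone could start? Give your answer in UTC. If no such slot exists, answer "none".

08:50

Pablo in UTC: 08:10-13:25, 13:40-17:55 (add 1h to convert from UTC-1).
Sam in UTC: 08:00-11:30, 11:40-15:35 (add 7h to convert from UTC-7).
Zara in UTC: 08:50-13:45, 14:25-16:10 (add 5h to convert from UTC-5).
Pablo ∩ Sam: 08:10-11:30, 11:40-13:25, 13:40-15:35.
Pablo ∩ Sam ∩ Zara: 08:50-11:30, 11:40-13:25, 13:40-13:45, 14:25-15:35.
Those are the intersection windows.
The first common window of at least 25 minutes is 08:50-11:30, so the earliest start is 08:50.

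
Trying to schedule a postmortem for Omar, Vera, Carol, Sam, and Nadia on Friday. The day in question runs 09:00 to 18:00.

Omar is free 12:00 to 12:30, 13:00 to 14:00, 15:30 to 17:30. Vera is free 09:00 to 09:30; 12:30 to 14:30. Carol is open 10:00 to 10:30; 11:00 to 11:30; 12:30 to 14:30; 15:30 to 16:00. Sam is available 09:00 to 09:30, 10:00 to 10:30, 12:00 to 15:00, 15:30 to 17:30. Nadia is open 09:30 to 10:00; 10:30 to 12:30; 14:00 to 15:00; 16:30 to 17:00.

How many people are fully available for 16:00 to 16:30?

2

Omar and Sam can make the full 16:00-16:30 slot — that's 2.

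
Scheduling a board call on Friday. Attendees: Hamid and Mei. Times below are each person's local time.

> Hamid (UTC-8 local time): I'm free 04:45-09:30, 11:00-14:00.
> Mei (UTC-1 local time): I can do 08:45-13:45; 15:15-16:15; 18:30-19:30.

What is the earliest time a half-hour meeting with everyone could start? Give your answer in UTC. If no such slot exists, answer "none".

12:45

Hamid in UTC: 12:45-17:30, 19:00-22:00 (add 8h to convert from UTC-8).
Mei in UTC: 09:45-14:45, 16:15-17:15, 19:30-20:30 (add 1h to convert from UTC-1).
Hamid ∩ Mei: 12:45-14:45, 16:15-17:15, 19:30-20:30.
The first common window of at least 30 minutes is 12:45-14:45, so the earliest start is 12:45.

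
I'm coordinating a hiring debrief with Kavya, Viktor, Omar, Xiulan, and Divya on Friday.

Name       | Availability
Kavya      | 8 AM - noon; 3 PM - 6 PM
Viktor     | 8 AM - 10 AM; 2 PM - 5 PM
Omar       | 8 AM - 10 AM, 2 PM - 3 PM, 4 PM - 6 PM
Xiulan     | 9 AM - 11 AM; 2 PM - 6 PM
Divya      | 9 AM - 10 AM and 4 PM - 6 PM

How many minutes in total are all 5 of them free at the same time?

Kavya ∩ Viktor: 08:00-10:00, 15:00-17:00.
Kavya ∩ Viktor ∩ Omar: 08:00-10:00, 16:00-17:00.
Kavya ∩ Viktor ∩ Omar ∩ Xiulan: 09:00-10:00, 16:00-17:00.
Kavya ∩ Viktor ∩ Omar ∩ Xiulan ∩ Divya: 09:00-10:00, 16:00-17:00.
Summing the common windows: 60 + 60 = 120 minutes.

120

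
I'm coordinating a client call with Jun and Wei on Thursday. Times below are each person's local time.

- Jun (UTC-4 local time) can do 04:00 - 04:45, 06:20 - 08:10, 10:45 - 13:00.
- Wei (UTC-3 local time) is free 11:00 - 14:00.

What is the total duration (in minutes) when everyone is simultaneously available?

135

Jun in UTC: 08:00-08:45, 10:20-12:10, 14:45-17:00 (add 4h to convert from UTC-4).
Wei in UTC: 14:00-17:00 (add 3h to convert from UTC-3).
Jun ∩ Wei: 14:45-17:00.
That's a single block of 135 minutes.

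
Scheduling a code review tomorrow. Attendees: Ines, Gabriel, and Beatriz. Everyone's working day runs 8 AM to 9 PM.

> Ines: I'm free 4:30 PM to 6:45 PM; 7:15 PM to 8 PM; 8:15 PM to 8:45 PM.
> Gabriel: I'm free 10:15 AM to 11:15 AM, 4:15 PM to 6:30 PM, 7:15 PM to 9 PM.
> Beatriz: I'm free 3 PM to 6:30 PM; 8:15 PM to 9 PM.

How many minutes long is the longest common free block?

120

Ines ∩ Gabriel: 16:30-18:30, 19:15-20:00, 20:15-20:45.
Ines ∩ Gabriel ∩ Beatriz: 16:30-18:30, 20:15-20:45.
Those are the intersection windows.
The longest is 16:30-18:30 at 120 minutes.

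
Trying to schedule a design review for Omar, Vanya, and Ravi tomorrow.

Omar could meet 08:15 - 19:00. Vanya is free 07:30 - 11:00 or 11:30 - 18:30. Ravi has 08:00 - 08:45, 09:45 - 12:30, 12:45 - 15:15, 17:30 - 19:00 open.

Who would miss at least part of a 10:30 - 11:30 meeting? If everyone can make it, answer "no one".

Omar: free for 10:30-11:30. Vanya: not fully free for 10:30-11:30. Ravi: free for 10:30-11:30.

Vanya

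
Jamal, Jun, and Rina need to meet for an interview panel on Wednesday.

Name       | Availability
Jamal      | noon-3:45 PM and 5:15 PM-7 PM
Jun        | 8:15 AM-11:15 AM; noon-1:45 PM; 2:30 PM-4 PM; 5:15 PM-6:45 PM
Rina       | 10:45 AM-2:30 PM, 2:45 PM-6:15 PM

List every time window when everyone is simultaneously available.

12:00-13:45, 14:45-15:45, 17:15-18:15

Jamal ∩ Jun: 12:00-13:45, 14:30-15:45, 17:15-18:45.
Jamal ∩ Jun ∩ Rina: 12:00-13:45, 14:45-15:45, 17:15-18:15.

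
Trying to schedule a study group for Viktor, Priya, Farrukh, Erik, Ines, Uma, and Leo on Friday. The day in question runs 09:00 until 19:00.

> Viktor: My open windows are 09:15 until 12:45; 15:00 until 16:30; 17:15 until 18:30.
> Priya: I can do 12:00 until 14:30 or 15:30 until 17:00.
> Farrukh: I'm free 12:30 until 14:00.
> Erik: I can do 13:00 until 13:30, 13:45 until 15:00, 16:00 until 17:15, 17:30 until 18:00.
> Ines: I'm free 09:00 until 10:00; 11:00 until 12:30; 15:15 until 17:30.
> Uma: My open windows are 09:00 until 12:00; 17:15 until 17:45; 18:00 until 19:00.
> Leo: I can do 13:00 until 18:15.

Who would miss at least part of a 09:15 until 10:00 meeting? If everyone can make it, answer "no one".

Viktor: free for 09:15-10:00. Priya: not fully free for 09:15-10:00. Farrukh: not fully free for 09:15-10:00. Erik: not fully free for 09:15-10:00. Ines: free for 09:15-10:00. Uma: free for 09:15-10:00. Leo: not fully free for 09:15-10:00.

Erik, Farrukh, Leo, Priya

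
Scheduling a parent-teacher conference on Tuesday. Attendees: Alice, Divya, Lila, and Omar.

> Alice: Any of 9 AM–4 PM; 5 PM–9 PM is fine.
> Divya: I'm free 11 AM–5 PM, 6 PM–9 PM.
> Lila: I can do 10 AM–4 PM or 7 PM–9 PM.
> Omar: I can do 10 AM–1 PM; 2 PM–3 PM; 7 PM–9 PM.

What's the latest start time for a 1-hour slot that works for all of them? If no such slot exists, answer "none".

Alice ∩ Divya: 11:00-16:00, 18:00-21:00.
Alice ∩ Divya ∩ Lila: 11:00-16:00, 19:00-21:00.
Alice ∩ Divya ∩ Lila ∩ Omar: 11:00-13:00, 14:00-15:00, 19:00-21:00.
The last common window of at least 60 minutes is 19:00-21:00; a 60-minute meeting can start as late as 20:00 and still end by 21:00.

20:00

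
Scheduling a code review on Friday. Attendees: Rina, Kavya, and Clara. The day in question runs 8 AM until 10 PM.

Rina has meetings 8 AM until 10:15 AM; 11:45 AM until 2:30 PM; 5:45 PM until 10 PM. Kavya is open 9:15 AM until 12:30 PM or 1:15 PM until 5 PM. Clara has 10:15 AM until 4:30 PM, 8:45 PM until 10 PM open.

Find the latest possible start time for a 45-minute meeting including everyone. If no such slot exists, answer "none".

Rina free: 10:15-11:45, 14:30-17:45 (invert busy blocks within the working day).
Kavya free: 09:15-12:30, 13:15-17:00.
Clara free: 10:15-16:30, 20:45-22:00.
Rina ∩ Kavya: 10:15-11:45, 14:30-17:00.
Rina ∩ Kavya ∩ Clara: 10:15-11:45, 14:30-16:30.
The last common window of at least 45 minutes is 14:30-16:30; a 45-minute meeting can start as late as 15:45 and still end by 16:30.

15:45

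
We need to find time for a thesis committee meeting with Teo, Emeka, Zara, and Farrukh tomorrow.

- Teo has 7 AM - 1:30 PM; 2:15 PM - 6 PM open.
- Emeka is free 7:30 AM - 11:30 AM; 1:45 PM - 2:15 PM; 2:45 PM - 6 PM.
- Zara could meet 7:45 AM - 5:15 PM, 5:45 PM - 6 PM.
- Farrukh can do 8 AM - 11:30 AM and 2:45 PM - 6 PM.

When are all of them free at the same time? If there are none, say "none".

08:00-11:30, 14:45-17:15, 17:45-18:00

Teo ∩ Emeka: 07:30-11:30, 14:45-18:00.
Teo ∩ Emeka ∩ Zara: 07:45-11:30, 14:45-17:15, 17:45-18:00.
Teo ∩ Emeka ∩ Zara ∩ Farrukh: 08:00-11:30, 14:45-17:15, 17:45-18:00.
So the common availability across everyone is 08:00-11:30, 14:45-17:15, 17:45-18:00.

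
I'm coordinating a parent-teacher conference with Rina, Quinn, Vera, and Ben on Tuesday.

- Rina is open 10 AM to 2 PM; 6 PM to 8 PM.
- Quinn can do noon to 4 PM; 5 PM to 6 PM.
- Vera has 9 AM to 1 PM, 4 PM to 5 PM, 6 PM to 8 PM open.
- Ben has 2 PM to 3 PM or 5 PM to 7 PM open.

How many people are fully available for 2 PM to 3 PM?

2

Quinn and Ben can make the full 14:00-15:00 slot — that's 2.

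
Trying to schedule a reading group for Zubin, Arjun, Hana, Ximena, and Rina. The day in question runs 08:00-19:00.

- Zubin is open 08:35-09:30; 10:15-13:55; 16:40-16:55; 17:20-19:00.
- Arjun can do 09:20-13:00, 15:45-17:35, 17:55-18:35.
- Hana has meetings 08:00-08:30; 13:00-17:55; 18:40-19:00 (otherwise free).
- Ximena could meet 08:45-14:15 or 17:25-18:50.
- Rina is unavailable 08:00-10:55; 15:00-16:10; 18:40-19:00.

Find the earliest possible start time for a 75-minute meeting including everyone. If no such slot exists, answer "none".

10:55

Zubin free: 08:35-09:30, 10:15-13:55, 16:40-16:55, 17:20-19:00.
Arjun free: 09:20-13:00, 15:45-17:35, 17:55-18:35.
Hana free: 08:30-13:00, 17:55-18:40 (invert busy blocks within the working day).
Ximena free: 08:45-14:15, 17:25-18:50.
Rina free: 10:55-15:00, 16:10-18:40 (invert busy blocks within the working day).
Zubin ∩ Arjun: 09:20-09:30, 10:15-13:00, 16:40-16:55, 17:20-17:35, 17:55-18:35.
Zubin ∩ Arjun ∩ Hana: 09:20-09:30, 10:15-13:00, 17:55-18:35.
Zubin ∩ Arjun ∩ Hana ∩ Ximena: 09:20-09:30, 10:15-13:00, 17:55-18:35.
Zubin ∩ Arjun ∩ Hana ∩ Ximena ∩ Rina: 10:55-13:00, 17:55-18:35.
Those are the intersection windows.
The first common window of at least 75 minutes is 10:55-13:00, so the earliest start is 10:55.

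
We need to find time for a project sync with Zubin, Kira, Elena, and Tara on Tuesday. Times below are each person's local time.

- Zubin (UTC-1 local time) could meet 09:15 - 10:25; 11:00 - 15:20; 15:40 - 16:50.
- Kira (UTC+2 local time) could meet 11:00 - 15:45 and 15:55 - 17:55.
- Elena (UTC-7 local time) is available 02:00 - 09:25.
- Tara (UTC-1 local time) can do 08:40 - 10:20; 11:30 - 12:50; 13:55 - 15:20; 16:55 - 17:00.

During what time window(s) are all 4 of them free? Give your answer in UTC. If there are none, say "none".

10:15-11:20, 12:30-13:45, 14:55-15:55

Zubin in UTC: 10:15-11:25, 12:00-16:20, 16:40-17:50 (add 1h to convert from UTC-1).
Kira in UTC: 09:00-13:45, 13:55-15:55 (subtract 2h to convert from UTC+2).
Elena in UTC: 09:00-16:25 (add 7h to convert from UTC-7).
Tara in UTC: 09:40-11:20, 12:30-13:50, 14:55-16:20, 17:55-18:00 (add 1h to convert from UTC-1).
Zubin ∩ Kira: 10:15-11:25, 12:00-13:45, 13:55-15:55.
Zubin ∩ Kira ∩ Elena: 10:15-11:25, 12:00-13:45, 13:55-15:55.
Zubin ∩ Kira ∩ Elena ∩ Tara: 10:15-11:20, 12:30-13:45, 14:55-15:55.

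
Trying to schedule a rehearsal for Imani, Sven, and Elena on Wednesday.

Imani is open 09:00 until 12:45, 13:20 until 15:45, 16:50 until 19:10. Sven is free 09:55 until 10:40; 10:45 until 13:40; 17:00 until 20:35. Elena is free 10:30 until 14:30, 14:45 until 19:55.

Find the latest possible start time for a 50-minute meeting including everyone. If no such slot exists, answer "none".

Imani ∩ Sven: 09:55-10:40, 10:45-12:45, 13:20-13:40, 17:00-19:10.
Imani ∩ Sven ∩ Elena: 10:30-10:40, 10:45-12:45, 13:20-13:40, 17:00-19:10.
The last common window of at least 50 minutes is 17:00-19:10; a 50-minute meeting can start as late as 18:20 and still end by 19:10.

18:20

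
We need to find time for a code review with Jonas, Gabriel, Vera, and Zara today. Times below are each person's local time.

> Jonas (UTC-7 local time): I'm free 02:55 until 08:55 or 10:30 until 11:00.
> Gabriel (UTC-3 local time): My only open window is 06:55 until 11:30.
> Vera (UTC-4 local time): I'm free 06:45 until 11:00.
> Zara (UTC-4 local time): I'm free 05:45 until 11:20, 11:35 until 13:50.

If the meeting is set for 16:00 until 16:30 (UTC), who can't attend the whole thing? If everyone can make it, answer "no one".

Gabriel, Jonas, Vera

Jonas in UTC: 09:55-15:55, 17:30-18:00 (add 7h to convert from UTC-7).
Gabriel in UTC: 09:55-14:30 (add 3h to convert from UTC-3).
Vera in UTC: 10:45-15:00 (add 4h to convert from UTC-4).
Zara in UTC: 09:45-15:20, 15:35-17:50 (add 4h to convert from UTC-4).
Jonas: not fully free for 16:00-16:30. Gabriel: not fully free for 16:00-16:30. Vera: not fully free for 16:00-16:30. Zara: free for 16:00-16:30.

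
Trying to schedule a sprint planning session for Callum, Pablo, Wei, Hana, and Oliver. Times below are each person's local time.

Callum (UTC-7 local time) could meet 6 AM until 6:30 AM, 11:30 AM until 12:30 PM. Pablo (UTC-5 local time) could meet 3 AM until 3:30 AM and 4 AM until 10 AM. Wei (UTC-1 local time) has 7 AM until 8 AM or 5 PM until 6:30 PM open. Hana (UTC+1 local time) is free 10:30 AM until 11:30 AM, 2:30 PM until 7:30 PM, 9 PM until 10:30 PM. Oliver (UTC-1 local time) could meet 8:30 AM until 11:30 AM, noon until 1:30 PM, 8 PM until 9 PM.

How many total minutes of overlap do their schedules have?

0

Callum in UTC: 13:00-13:30, 18:30-19:30 (add 7h to convert from UTC-7).
Pablo in UTC: 08:00-08:30, 09:00-15:00 (add 5h to convert from UTC-5).
Wei in UTC: 08:00-09:00, 18:00-19:30 (add 1h to convert from UTC-1).
Hana in UTC: 09:30-10:30, 13:30-18:30, 20:00-21:30 (subtract 1h to convert from UTC+1).
Oliver in UTC: 09:30-12:30, 13:00-14:30, 21:00-22:00 (add 1h to convert from UTC-1).
Callum ∩ Pablo: 13:00-13:30.
Callum ∩ Pablo ∩ Wei: ∅.
Callum ∩ Pablo ∩ Wei ∩ Hana: ∅.
Callum ∩ Pablo ∩ Wei ∩ Hana ∩ Oliver: ∅.
There is no time when everyone is free.
There is no common window, so the total is 0 minutes.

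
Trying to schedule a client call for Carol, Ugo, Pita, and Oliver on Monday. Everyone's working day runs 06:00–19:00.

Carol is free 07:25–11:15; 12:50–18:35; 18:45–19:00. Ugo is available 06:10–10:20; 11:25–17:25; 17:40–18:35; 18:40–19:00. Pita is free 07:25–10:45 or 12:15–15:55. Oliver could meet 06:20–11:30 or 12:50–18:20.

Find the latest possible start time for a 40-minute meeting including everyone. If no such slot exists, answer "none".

15:15

Carol ∩ Ugo: 07:25-10:20, 12:50-17:25, 17:40-18:35, 18:45-19:00.
Carol ∩ Ugo ∩ Pita: 07:25-10:20, 12:50-15:55.
Carol ∩ Ugo ∩ Pita ∩ Oliver: 07:25-10:20, 12:50-15:55.
The last common window of at least 40 minutes is 12:50-15:55; a 40-minute meeting can start as late as 15:15 and still end by 15:55.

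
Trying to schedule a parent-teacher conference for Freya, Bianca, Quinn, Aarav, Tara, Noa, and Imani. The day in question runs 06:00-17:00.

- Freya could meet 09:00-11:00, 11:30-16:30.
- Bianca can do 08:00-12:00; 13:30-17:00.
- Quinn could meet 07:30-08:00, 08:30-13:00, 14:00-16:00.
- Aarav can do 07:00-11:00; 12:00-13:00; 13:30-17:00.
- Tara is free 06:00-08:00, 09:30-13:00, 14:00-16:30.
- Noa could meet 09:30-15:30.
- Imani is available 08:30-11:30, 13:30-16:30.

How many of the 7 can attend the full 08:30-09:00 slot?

Bianca, Quinn, Aarav, and Imani can make the full 08:30-09:00 slot — that's 4.

4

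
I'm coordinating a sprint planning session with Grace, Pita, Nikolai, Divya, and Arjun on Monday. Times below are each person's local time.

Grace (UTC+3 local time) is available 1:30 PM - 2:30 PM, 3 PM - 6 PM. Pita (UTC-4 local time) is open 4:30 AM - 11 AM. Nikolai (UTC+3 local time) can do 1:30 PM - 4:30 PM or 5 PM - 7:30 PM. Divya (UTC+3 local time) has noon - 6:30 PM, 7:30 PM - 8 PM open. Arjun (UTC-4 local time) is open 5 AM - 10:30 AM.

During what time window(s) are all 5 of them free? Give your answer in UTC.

Grace in UTC: 10:30-11:30, 12:00-15:00 (subtract 3h to convert from UTC+3).
Pita in UTC: 08:30-15:00 (add 4h to convert from UTC-4).
Nikolai in UTC: 10:30-13:30, 14:00-16:30 (subtract 3h to convert from UTC+3).
Divya in UTC: 09:00-15:30, 16:30-17:00 (subtract 3h to convert from UTC+3).
Arjun in UTC: 09:00-14:30 (add 4h to convert from UTC-4).
Grace ∩ Pita: 10:30-11:30, 12:00-15:00.
Grace ∩ Pita ∩ Nikolai: 10:30-11:30, 12:00-13:30, 14:00-15:00.
Grace ∩ Pita ∩ Nikolai ∩ Divya: 10:30-11:30, 12:00-13:30, 14:00-15:00.
Grace ∩ Pita ∩ Nikolai ∩ Divya ∩ Arjun: 10:30-11:30, 12:00-13:30, 14:00-14:30.

10:30-11:30, 12:00-13:30, 14:00-14:30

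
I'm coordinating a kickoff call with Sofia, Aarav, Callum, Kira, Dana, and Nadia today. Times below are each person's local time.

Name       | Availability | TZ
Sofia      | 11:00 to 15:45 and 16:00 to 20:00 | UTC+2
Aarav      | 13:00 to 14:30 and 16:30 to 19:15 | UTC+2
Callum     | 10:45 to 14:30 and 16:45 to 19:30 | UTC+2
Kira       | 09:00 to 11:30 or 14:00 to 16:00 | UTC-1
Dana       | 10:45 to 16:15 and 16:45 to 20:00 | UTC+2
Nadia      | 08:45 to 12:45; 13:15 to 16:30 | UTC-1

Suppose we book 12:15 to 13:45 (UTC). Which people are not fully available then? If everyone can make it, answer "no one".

Aarav, Callum, Kira

Sofia in UTC: 09:00-13:45, 14:00-18:00 (subtract 2h to convert from UTC+2).
Aarav in UTC: 11:00-12:30, 14:30-17:15 (subtract 2h to convert from UTC+2).
Callum in UTC: 08:45-12:30, 14:45-17:30 (subtract 2h to convert from UTC+2).
Kira in UTC: 10:00-12:30, 15:00-17:00 (add 1h to convert from UTC-1).
Dana in UTC: 08:45-14:15, 14:45-18:00 (subtract 2h to convert from UTC+2).
Nadia in UTC: 09:45-13:45, 14:15-17:30 (add 1h to convert from UTC-1).
Sofia: free for 12:15-13:45. Aarav: not fully free for 12:15-13:45. Callum: not fully free for 12:15-13:45. Kira: not fully free for 12:15-13:45. Dana: free for 12:15-13:45. Nadia: free for 12:15-13:45.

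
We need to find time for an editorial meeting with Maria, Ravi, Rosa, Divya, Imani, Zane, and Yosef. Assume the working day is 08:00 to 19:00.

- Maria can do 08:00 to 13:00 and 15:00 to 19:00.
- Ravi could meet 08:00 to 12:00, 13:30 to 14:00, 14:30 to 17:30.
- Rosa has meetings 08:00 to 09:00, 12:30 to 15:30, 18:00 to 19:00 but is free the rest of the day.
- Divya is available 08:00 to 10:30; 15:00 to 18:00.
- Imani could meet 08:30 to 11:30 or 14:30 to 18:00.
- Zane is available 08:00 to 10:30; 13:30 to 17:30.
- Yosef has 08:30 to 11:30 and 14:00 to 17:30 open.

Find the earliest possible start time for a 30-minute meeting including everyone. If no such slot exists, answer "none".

Maria free: 08:00-13:00, 15:00-19:00.
Ravi free: 08:00-12:00, 13:30-14:00, 14:30-17:30.
Rosa free: 09:00-12:30, 15:30-18:00 (invert busy blocks within the working day).
Divya free: 08:00-10:30, 15:00-18:00.
Imani free: 08:30-11:30, 14:30-18:00.
Zane free: 08:00-10:30, 13:30-17:30.
Yosef free: 08:30-11:30, 14:00-17:30.
Maria ∩ Ravi: 08:00-12:00, 15:00-17:30.
Maria ∩ Ravi ∩ Rosa: 09:00-12:00, 15:30-17:30.
Maria ∩ Ravi ∩ Rosa ∩ Divya: 09:00-10:30, 15:30-17:30.
Maria ∩ Ravi ∩ Rosa ∩ Divya ∩ Imani: 09:00-10:30, 15:30-17:30.
Maria ∩ Ravi ∩ Rosa ∩ Divya ∩ Imani ∩ Zane: 09:00-10:30, 15:30-17:30.
Maria ∩ Ravi ∩ Rosa ∩ Divya ∩ Imani ∩ Zane ∩ Yosef: 09:00-10:30, 15:30-17:30.
So the common availability across everyone is 09:00-10:30, 15:30-17:30.
The first common window of at least 30 minutes is 09:00-10:30, so the earliest start is 09:00.

09:00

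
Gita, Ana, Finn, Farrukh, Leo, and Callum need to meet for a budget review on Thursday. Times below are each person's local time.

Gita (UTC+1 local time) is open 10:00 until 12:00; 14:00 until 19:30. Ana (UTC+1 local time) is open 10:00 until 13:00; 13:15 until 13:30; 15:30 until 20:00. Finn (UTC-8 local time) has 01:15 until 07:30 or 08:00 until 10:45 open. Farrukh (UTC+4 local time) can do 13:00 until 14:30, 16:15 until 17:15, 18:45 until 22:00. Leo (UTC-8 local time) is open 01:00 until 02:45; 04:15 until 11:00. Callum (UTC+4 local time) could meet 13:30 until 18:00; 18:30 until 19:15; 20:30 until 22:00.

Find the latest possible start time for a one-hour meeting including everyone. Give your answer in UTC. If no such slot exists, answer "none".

Gita in UTC: 09:00-11:00, 13:00-18:30 (subtract 1h to convert from UTC+1).
Ana in UTC: 09:00-12:00, 12:15-12:30, 14:30-19:00 (subtract 1h to convert from UTC+1).
Finn in UTC: 09:15-15:30, 16:00-18:45 (add 8h to convert from UTC-8).
Farrukh in UTC: 09:00-10:30, 12:15-13:15, 14:45-18:00 (subtract 4h to convert from UTC+4).
Leo in UTC: 09:00-10:45, 12:15-19:00 (add 8h to convert from UTC-8).
Callum in UTC: 09:30-14:00, 14:30-15:15, 16:30-18:00 (subtract 4h to convert from UTC+4).
Gita ∩ Ana: 09:00-11:00, 14:30-18:30.
Gita ∩ Ana ∩ Finn: 09:15-11:00, 14:30-15:30, 16:00-18:30.
Gita ∩ Ana ∩ Finn ∩ Farrukh: 09:15-10:30, 14:45-15:30, 16:00-18:00.
Gita ∩ Ana ∩ Finn ∩ Farrukh ∩ Leo: 09:15-10:30, 14:45-15:30, 16:00-18:00.
Gita ∩ Ana ∩ Finn ∩ Farrukh ∩ Leo ∩ Callum: 09:30-10:30, 14:45-15:15, 16:30-18:00.
The last common window of at least 60 minutes is 16:30-18:00; a 60-minute meeting can start as late as 17:00 and still end by 18:00.

17:00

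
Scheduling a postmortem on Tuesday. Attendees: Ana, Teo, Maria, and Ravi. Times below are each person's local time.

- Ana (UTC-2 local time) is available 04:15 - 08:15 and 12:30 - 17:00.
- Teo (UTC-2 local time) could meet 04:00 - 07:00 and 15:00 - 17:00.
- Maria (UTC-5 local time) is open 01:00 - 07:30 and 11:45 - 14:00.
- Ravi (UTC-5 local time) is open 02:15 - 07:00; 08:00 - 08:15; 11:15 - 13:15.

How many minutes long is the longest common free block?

Ana in UTC: 06:15-10:15, 14:30-19:00 (add 2h to convert from UTC-2).
Teo in UTC: 06:00-09:00, 17:00-19:00 (add 2h to convert from UTC-2).
Maria in UTC: 06:00-12:30, 16:45-19:00 (add 5h to convert from UTC-5).
Ravi in UTC: 07:15-12:00, 13:00-13:15, 16:15-18:15 (add 5h to convert from UTC-5).
Ana ∩ Teo: 06:15-09:00, 17:00-19:00.
Ana ∩ Teo ∩ Maria: 06:15-09:00, 17:00-19:00.
Ana ∩ Teo ∩ Maria ∩ Ravi: 07:15-09:00, 17:00-18:15.
The longest is 07:15-09:00 at 105 minutes.

105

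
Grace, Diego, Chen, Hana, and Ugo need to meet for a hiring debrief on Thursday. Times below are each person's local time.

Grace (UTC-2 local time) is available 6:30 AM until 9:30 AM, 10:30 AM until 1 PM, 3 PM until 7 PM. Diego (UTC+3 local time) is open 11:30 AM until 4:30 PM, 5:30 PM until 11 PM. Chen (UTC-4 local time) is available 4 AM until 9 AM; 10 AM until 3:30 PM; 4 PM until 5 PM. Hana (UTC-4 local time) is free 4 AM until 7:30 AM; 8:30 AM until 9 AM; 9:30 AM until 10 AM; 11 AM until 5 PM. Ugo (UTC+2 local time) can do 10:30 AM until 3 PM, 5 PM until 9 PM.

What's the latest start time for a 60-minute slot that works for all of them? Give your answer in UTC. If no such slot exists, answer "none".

Grace in UTC: 08:30-11:30, 12:30-15:00, 17:00-21:00 (add 2h to convert from UTC-2).
Diego in UTC: 08:30-13:30, 14:30-20:00 (subtract 3h to convert from UTC+3).
Chen in UTC: 08:00-13:00, 14:00-19:30, 20:00-21:00 (add 4h to convert from UTC-4).
Hana in UTC: 08:00-11:30, 12:30-13:00, 13:30-14:00, 15:00-21:00 (add 4h to convert from UTC-4).
Ugo in UTC: 08:30-13:00, 15:00-19:00 (subtract 2h to convert from UTC+2).
Grace ∩ Diego: 08:30-11:30, 12:30-13:30, 14:30-15:00, 17:00-20:00.
Grace ∩ Diego ∩ Chen: 08:30-11:30, 12:30-13:00, 14:30-15:00, 17:00-19:30.
Grace ∩ Diego ∩ Chen ∩ Hana: 08:30-11:30, 12:30-13:00, 17:00-19:30.
Grace ∩ Diego ∩ Chen ∩ Hana ∩ Ugo: 08:30-11:30, 12:30-13:00, 17:00-19:00.
So the common availability across everyone is 08:30-11:30, 12:30-13:00, 17:00-19:00.
The last common window of at least 60 minutes is 17:00-19:00; a 60-minute meeting can start as late as 18:00 and still end by 19:00.

18:00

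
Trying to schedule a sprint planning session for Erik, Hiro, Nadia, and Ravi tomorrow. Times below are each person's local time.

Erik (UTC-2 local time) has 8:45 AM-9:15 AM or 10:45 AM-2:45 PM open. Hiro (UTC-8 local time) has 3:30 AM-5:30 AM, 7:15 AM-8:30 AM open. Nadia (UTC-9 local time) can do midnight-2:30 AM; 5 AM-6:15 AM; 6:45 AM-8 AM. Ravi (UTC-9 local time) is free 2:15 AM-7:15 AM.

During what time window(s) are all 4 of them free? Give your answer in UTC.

Erik in UTC: 10:45-11:15, 12:45-16:45 (add 2h to convert from UTC-2).
Hiro in UTC: 11:30-13:30, 15:15-16:30 (add 8h to convert from UTC-8).
Nadia in UTC: 09:00-11:30, 14:00-15:15, 15:45-17:00 (add 9h to convert from UTC-9).
Ravi in UTC: 11:15-16:15 (add 9h to convert from UTC-9).
Erik ∩ Hiro: 12:45-13:30, 15:15-16:30.
Erik ∩ Hiro ∩ Nadia: 15:45-16:30.
Erik ∩ Hiro ∩ Nadia ∩ Ravi: 15:45-16:15.
So the common availability across everyone is 15:45-16:15.

15:45-16:15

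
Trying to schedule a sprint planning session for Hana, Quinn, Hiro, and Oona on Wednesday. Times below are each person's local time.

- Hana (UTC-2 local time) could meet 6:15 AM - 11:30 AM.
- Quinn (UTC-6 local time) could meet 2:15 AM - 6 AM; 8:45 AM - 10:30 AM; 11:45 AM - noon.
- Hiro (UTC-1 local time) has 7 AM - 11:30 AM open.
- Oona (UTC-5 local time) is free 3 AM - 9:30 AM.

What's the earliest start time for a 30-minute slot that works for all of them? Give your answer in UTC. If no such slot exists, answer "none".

08:15

Hana in UTC: 08:15-13:30 (add 2h to convert from UTC-2).
Quinn in UTC: 08:15-12:00, 14:45-16:30, 17:45-18:00 (add 6h to convert from UTC-6).
Hiro in UTC: 08:00-12:30 (add 1h to convert from UTC-1).
Oona in UTC: 08:00-14:30 (add 5h to convert from UTC-5).
Hana ∩ Quinn: 08:15-12:00.
Hana ∩ Quinn ∩ Hiro: 08:15-12:00.
Hana ∩ Quinn ∩ Hiro ∩ Oona: 08:15-12:00.
Those are the intersection windows.
The first common window of at least 30 minutes is 08:15-12:00, so the earliest start is 08:15.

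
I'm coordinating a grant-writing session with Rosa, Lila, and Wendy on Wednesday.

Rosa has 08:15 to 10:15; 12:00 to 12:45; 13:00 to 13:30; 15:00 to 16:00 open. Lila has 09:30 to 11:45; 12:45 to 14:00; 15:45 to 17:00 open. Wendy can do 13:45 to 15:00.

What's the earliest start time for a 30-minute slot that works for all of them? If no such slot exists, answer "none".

Rosa ∩ Lila: 09:30-10:15, 13:00-13:30, 15:45-16:00.
Rosa ∩ Lila ∩ Wendy: ∅.
There is no time when everyone is free.
No common window is at least 30 minutes long.

none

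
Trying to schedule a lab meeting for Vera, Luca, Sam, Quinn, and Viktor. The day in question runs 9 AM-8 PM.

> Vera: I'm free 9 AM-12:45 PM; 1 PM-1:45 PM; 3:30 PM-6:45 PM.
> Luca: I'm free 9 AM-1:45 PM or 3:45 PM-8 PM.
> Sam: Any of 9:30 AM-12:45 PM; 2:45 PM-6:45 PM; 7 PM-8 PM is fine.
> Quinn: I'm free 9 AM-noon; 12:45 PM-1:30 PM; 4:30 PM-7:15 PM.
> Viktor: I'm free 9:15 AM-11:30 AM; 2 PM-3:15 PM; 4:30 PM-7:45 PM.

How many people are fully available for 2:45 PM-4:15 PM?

1

Sam can make the full 14:45-16:15 slot — that's 1.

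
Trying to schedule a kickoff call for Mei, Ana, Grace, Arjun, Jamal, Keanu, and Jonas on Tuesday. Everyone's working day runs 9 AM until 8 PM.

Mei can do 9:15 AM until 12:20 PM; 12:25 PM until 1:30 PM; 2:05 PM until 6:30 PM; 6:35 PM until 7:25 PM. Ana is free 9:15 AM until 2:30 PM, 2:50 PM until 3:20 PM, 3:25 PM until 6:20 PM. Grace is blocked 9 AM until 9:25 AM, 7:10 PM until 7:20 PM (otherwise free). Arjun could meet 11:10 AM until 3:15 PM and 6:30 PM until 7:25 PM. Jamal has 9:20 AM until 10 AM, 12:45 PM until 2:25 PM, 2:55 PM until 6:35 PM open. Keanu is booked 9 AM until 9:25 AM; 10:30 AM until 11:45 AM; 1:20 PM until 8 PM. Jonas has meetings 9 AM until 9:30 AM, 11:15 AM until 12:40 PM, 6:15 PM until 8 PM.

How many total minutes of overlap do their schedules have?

35

Mei free: 09:15-12:20, 12:25-13:30, 14:05-18:30, 18:35-19:25.
Ana free: 09:15-14:30, 14:50-15:20, 15:25-18:20.
Grace free: 09:25-19:10, 19:20-20:00 (invert busy blocks within the working day).
Arjun free: 11:10-15:15, 18:30-19:25.
Jamal free: 09:20-10:00, 12:45-14:25, 14:55-18:35.
Keanu free: 09:25-10:30, 11:45-13:20 (invert busy blocks within the working day).
Jonas free: 09:30-11:15, 12:40-18:15 (invert busy blocks within the working day).
Mei ∩ Ana: 09:15-12:20, 12:25-13:30, 14:05-14:30, 14:50-15:20, 15:25-18:20.
Mei ∩ Ana ∩ Grace: 09:25-12:20, 12:25-13:30, 14:05-14:30, 14:50-15:20, 15:25-18:20.
Mei ∩ Ana ∩ Grace ∩ Arjun: 11:10-12:20, 12:25-13:30, 14:05-14:30, 14:50-15:15.
Mei ∩ Ana ∩ Grace ∩ Arjun ∩ Jamal: 12:45-13:30, 14:05-14:25, 14:55-15:15.
Mei ∩ Ana ∩ Grace ∩ Arjun ∩ Jamal ∩ Keanu: 12:45-13:20.
Mei ∩ Ana ∩ Grace ∩ Arjun ∩ Jamal ∩ Keanu ∩ Jonas: 12:45-13:20.
Those are the intersection windows.
That's a single block of 35 minutes.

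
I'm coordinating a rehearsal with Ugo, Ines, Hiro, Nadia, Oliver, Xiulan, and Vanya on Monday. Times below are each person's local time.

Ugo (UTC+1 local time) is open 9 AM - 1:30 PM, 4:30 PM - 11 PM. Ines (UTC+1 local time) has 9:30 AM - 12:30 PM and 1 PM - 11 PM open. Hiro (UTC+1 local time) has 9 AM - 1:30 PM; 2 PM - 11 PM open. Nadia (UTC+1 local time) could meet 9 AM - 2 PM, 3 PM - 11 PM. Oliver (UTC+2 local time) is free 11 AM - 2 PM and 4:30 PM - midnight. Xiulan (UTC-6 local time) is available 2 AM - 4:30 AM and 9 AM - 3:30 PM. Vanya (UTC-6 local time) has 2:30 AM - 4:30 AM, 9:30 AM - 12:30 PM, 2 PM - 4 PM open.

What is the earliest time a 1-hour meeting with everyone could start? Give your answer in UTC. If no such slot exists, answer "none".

Ugo in UTC: 08:00-12:30, 15:30-22:00 (subtract 1h to convert from UTC+1).
Ines in UTC: 08:30-11:30, 12:00-22:00 (subtract 1h to convert from UTC+1).
Hiro in UTC: 08:00-12:30, 13:00-22:00 (subtract 1h to convert from UTC+1).
Nadia in UTC: 08:00-13:00, 14:00-22:00 (subtract 1h to convert from UTC+1).
Oliver in UTC: 09:00-12:00, 14:30-22:00 (subtract 2h to convert from UTC+2).
Xiulan in UTC: 08:00-10:30, 15:00-21:30 (add 6h to convert from UTC-6).
Vanya in UTC: 08:30-10:30, 15:30-18:30, 20:00-22:00 (add 6h to convert from UTC-6).
Ugo ∩ Ines: 08:30-11:30, 12:00-12:30, 15:30-22:00.
Ugo ∩ Ines ∩ Hiro: 08:30-11:30, 12:00-12:30, 15:30-22:00.
Ugo ∩ Ines ∩ Hiro ∩ Nadia: 08:30-11:30, 12:00-12:30, 15:30-22:00.
Ugo ∩ Ines ∩ Hiro ∩ Nadia ∩ Oliver: 09:00-11:30, 15:30-22:00.
Ugo ∩ Ines ∩ Hiro ∩ Nadia ∩ Oliver ∩ Xiulan: 09:00-10:30, 15:30-21:30.
Ugo ∩ Ines ∩ Hiro ∩ Nadia ∩ Oliver ∩ Xiulan ∩ Vanya: 09:00-10:30, 15:30-18:30, 20:00-21:30.
The first common window of at least 60 minutes is 09:00-10:30, so the earliest start is 09:00.

09:00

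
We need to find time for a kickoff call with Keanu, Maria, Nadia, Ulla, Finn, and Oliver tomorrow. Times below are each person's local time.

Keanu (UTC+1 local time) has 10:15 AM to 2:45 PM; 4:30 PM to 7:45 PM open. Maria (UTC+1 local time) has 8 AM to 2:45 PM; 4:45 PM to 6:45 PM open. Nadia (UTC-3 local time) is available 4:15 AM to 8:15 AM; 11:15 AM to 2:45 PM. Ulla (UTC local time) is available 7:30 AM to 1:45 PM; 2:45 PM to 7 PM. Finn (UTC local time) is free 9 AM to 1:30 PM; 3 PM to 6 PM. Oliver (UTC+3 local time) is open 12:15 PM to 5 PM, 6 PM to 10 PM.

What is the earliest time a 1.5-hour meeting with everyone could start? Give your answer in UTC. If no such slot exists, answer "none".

09:15

Keanu in UTC: 09:15-13:45, 15:30-18:45 (subtract 1h to convert from UTC+1).
Maria in UTC: 07:00-13:45, 15:45-17:45 (subtract 1h to convert from UTC+1).
Nadia in UTC: 07:15-11:15, 14:15-17:45 (add 3h to convert from UTC-3).
Ulla in UTC: 07:30-13:45, 14:45-19:00.
Finn in UTC: 09:00-13:30, 15:00-18:00.
Oliver in UTC: 09:15-14:00, 15:00-19:00 (subtract 3h to convert from UTC+3).
Keanu ∩ Maria: 09:15-13:45, 15:45-17:45.
Keanu ∩ Maria ∩ Nadia: 09:15-11:15, 15:45-17:45.
Keanu ∩ Maria ∩ Nadia ∩ Ulla: 09:15-11:15, 15:45-17:45.
Keanu ∩ Maria ∩ Nadia ∩ Ulla ∩ Finn: 09:15-11:15, 15:45-17:45.
Keanu ∩ Maria ∩ Nadia ∩ Ulla ∩ Finn ∩ Oliver: 09:15-11:15, 15:45-17:45.
Those are the intersection windows.
The first common window of at least 90 minutes is 09:15-11:15, so the earliest start is 09:15.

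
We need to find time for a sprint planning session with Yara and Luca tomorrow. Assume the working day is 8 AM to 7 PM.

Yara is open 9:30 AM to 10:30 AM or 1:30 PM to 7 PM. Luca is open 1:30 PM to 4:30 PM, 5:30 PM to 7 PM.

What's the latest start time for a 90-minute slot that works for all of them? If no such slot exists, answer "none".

Yara ∩ Luca: 13:30-16:30, 17:30-19:00.
Those are the intersection windows.
The last common window of at least 90 minutes is 17:30-19:00; a 90-minute meeting can start as late as 17:30 and still end by 19:00.

17:30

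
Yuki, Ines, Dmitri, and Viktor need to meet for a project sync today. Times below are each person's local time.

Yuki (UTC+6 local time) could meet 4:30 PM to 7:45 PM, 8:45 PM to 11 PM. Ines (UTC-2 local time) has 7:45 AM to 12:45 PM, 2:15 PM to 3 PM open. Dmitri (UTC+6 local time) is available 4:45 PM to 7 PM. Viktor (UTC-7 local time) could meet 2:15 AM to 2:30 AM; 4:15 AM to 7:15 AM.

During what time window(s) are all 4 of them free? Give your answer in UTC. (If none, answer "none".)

11:15-13:00

Yuki in UTC: 10:30-13:45, 14:45-17:00 (subtract 6h to convert from UTC+6).
Ines in UTC: 09:45-14:45, 16:15-17:00 (add 2h to convert from UTC-2).
Dmitri in UTC: 10:45-13:00 (subtract 6h to convert from UTC+6).
Viktor in UTC: 09:15-09:30, 11:15-14:15 (add 7h to convert from UTC-7).
Yuki ∩ Ines: 10:30-13:45, 16:15-17:00.
Yuki ∩ Ines ∩ Dmitri: 10:45-13:00.
Yuki ∩ Ines ∩ Dmitri ∩ Viktor: 11:15-13:00.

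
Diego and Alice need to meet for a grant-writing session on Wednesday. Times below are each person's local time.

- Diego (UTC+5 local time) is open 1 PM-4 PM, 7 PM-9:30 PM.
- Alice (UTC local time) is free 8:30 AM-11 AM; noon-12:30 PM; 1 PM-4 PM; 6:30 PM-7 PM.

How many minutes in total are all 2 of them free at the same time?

Diego in UTC: 08:00-11:00, 14:00-16:30 (subtract 5h to convert from UTC+5).
Alice in UTC: 08:30-11:00, 12:00-12:30, 13:00-16:00, 18:30-19:00.
Diego ∩ Alice: 08:30-11:00, 14:00-16:00.
So the common availability across everyone is 08:30-11:00, 14:00-16:00.
Summing the common windows: 150 + 120 = 270 minutes.

270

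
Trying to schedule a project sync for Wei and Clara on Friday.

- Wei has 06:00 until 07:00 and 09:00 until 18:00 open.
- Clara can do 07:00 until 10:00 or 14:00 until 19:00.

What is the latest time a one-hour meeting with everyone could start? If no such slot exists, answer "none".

Wei ∩ Clara: 09:00-10:00, 14:00-18:00.
The last common window of at least 60 minutes is 14:00-18:00; a 60-minute meeting can start as late as 17:00 and still end by 18:00.

17:00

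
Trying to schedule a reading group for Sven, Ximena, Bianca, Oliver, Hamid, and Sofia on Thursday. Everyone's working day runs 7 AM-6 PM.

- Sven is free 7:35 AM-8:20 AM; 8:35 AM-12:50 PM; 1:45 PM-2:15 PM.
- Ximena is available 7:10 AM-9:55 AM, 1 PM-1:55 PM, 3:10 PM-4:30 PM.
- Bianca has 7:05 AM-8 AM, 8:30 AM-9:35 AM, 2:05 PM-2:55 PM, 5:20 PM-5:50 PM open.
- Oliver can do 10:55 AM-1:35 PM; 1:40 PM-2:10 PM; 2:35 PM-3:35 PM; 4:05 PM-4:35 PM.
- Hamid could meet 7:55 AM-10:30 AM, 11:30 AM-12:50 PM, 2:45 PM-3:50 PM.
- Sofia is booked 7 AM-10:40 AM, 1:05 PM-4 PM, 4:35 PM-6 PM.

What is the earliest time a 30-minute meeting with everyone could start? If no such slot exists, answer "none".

none

Sven free: 07:35-08:20, 08:35-12:50, 13:45-14:15.
Ximena free: 07:10-09:55, 13:00-13:55, 15:10-16:30.
Bianca free: 07:05-08:00, 08:30-09:35, 14:05-14:55, 17:20-17:50.
Oliver free: 10:55-13:35, 13:40-14:10, 14:35-15:35, 16:05-16:35.
Hamid free: 07:55-10:30, 11:30-12:50, 14:45-15:50.
Sofia free: 10:40-13:05, 16:00-16:35 (invert busy blocks within the working day).
Sven ∩ Ximena: 07:35-08:20, 08:35-09:55, 13:45-13:55.
Sven ∩ Ximena ∩ Bianca: 07:35-08:00, 08:35-09:35.
Sven ∩ Ximena ∩ Bianca ∩ Oliver: ∅.
Sven ∩ Ximena ∩ Bianca ∩ Oliver ∩ Hamid: ∅.
Sven ∩ Ximena ∩ Bianca ∩ Oliver ∩ Hamid ∩ Sofia: ∅.
There is no time when everyone is free.
No common window is at least 30 minutes long.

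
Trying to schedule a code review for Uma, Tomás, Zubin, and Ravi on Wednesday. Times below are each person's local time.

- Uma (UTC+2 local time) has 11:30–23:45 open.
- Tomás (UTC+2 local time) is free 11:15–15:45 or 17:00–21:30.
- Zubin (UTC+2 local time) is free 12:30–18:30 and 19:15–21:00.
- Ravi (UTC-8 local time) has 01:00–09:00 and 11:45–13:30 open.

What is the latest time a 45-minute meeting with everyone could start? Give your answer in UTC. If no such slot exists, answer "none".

Uma in UTC: 09:30-21:45 (subtract 2h to convert from UTC+2).
Tomás in UTC: 09:15-13:45, 15:00-19:30 (subtract 2h to convert from UTC+2).
Zubin in UTC: 10:30-16:30, 17:15-19:00 (subtract 2h to convert from UTC+2).
Ravi in UTC: 09:00-17:00, 19:45-21:30 (add 8h to convert from UTC-8).
Uma ∩ Tomás: 09:30-13:45, 15:00-19:30.
Uma ∩ Tomás ∩ Zubin: 10:30-13:45, 15:00-16:30, 17:15-19:00.
Uma ∩ Tomás ∩ Zubin ∩ Ravi: 10:30-13:45, 15:00-16:30.
The last common window of at least 45 minutes is 15:00-16:30; a 45-minute meeting can start as late as 15:45 and still end by 16:30.

15:45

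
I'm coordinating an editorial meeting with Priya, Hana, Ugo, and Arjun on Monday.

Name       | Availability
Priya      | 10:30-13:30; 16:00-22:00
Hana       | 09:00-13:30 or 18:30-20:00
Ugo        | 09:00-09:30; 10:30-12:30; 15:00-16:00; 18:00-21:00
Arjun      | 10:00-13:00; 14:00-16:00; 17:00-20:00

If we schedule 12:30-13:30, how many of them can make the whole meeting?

Priya and Hana can make the full 12:30-13:30 slot — that's 2.

2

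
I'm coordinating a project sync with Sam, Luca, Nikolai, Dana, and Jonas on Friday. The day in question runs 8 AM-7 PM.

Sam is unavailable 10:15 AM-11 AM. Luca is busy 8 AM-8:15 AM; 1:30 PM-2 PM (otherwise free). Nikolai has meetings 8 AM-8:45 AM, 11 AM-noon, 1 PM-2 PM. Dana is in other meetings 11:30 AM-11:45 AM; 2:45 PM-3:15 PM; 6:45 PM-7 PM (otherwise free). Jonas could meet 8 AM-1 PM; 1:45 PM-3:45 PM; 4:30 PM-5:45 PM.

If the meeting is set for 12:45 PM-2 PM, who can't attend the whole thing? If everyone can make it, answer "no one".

Jonas, Luca, Nikolai

Sam free: 08:00-10:15, 11:00-19:00 (invert busy blocks within the working day).
Luca free: 08:15-13:30, 14:00-19:00 (invert busy blocks within the working day).
Nikolai free: 08:45-11:00, 12:00-13:00, 14:00-19:00 (invert busy blocks within the working day).
Dana free: 08:00-11:30, 11:45-14:45, 15:15-18:45 (invert busy blocks within the working day).
Jonas free: 08:00-13:00, 13:45-15:45, 16:30-17:45.
Sam: free for 12:45-14:00. Luca: not fully free for 12:45-14:00. Nikolai: not fully free for 12:45-14:00. Dana: free for 12:45-14:00. Jonas: not fully free for 12:45-14:00.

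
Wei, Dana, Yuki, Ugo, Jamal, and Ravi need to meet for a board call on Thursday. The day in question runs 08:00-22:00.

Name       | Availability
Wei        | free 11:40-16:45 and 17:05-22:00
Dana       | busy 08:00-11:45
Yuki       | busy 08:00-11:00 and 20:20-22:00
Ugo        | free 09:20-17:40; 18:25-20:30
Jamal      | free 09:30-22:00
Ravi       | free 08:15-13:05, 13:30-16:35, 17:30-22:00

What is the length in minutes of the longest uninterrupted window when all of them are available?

Wei free: 11:40-16:45, 17:05-22:00.
Dana free: 11:45-22:00 (invert busy blocks within the working day).
Yuki free: 11:00-20:20 (invert busy blocks within the working day).
Ugo free: 09:20-17:40, 18:25-20:30.
Jamal free: 09:30-22:00.
Ravi free: 08:15-13:05, 13:30-16:35, 17:30-22:00.
Wei ∩ Dana: 11:45-16:45, 17:05-22:00.
Wei ∩ Dana ∩ Yuki: 11:45-16:45, 17:05-20:20.
Wei ∩ Dana ∩ Yuki ∩ Ugo: 11:45-16:45, 17:05-17:40, 18:25-20:20.
Wei ∩ Dana ∩ Yuki ∩ Ugo ∩ Jamal: 11:45-16:45, 17:05-17:40, 18:25-20:20.
Wei ∩ Dana ∩ Yuki ∩ Ugo ∩ Jamal ∩ Ravi: 11:45-13:05, 13:30-16:35, 17:30-17:40, 18:25-20:20.
The longest is 13:30-16:35 at 185 minutes.

185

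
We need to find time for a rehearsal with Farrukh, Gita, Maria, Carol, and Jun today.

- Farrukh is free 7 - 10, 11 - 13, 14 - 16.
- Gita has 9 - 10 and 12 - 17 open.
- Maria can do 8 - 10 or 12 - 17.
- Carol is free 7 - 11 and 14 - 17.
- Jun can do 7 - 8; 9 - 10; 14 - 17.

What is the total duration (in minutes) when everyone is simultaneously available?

Farrukh ∩ Gita: 09:00-10:00, 12:00-13:00, 14:00-16:00.
Farrukh ∩ Gita ∩ Maria: 09:00-10:00, 12:00-13:00, 14:00-16:00.
Farrukh ∩ Gita ∩ Maria ∩ Carol: 09:00-10:00, 14:00-16:00.
Farrukh ∩ Gita ∩ Maria ∩ Carol ∩ Jun: 09:00-10:00, 14:00-16:00.
Summing the common windows: 60 + 120 = 180 minutes.

180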